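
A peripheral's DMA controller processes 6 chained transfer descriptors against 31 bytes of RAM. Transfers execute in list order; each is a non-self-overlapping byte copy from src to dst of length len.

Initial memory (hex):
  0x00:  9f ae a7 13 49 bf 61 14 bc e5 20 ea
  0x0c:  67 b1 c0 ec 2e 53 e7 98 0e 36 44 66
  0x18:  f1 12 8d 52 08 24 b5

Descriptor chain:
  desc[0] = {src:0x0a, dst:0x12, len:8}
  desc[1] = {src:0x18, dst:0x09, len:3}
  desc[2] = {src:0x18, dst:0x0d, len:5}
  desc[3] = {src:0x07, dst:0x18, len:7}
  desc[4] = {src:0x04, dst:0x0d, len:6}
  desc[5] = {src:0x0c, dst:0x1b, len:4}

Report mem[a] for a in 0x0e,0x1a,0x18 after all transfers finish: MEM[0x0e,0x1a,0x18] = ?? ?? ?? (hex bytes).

  after D0: wrote 8B at 0x12 = 20ea67b1c0ec2e53
  after D1: wrote 3B at 0x09 = 2e538d
  after D2: wrote 5B at 0x0d = 2e538d5208
  after D3: wrote 7B at 0x18 = 14bc2e538d672e
  after D4: wrote 6B at 0x0d = 49bf6114bc2e
  after D5: wrote 4B at 0x1b = 6749bf61
query mem[0x0e]=0xbf, mem[0x1a]=0x2e, mem[0x18]=0x14

MEM[0x0e,0x1a,0x18] = bf 2e 14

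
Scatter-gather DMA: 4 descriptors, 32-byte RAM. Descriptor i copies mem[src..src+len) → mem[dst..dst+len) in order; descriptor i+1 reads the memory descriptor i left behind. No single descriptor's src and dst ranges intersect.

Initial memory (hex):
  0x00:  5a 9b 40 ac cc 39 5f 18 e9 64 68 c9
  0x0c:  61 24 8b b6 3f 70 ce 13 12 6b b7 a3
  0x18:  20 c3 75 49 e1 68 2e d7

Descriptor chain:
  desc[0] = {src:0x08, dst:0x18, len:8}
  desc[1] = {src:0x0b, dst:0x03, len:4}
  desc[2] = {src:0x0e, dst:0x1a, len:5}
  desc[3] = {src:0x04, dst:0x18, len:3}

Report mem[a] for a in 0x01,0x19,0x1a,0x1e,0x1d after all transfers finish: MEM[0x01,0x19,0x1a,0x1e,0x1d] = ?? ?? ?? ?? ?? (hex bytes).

MEM[0x01,0x19,0x1a,0x1e,0x1d] = 9b 24 8b ce 70

[0] 0x08->0x18 len=8 : e9 64 68 c9 61 24 8b b6
[1] 0x0b->0x03 len=4 : c9 61 24 8b
[2] 0x0e->0x1a len=5 : 8b b6 3f 70 ce
[3] 0x04->0x18 len=3 : 61 24 8b
query mem[0x01]=0x9b, mem[0x19]=0x24, mem[0x1a]=0x8b, mem[0x1e]=0xce, mem[0x1d]=0x70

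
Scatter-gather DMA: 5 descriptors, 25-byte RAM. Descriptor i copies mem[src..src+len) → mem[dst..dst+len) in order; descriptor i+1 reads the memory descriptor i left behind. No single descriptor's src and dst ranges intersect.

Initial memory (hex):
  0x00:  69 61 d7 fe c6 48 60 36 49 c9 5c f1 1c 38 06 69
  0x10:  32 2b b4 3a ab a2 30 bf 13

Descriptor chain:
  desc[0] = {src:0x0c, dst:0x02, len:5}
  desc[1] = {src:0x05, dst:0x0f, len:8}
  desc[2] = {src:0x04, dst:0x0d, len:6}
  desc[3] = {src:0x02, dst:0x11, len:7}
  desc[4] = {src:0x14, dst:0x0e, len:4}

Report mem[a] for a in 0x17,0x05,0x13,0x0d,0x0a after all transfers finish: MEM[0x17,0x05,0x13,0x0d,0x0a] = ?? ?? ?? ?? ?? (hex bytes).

  after D0: wrote 5B at 0x02 = 1c38066932
  after D1: wrote 8B at 0x0f = 69323649c95cf11c
  after D2: wrote 6B at 0x0d = 0669323649c9
  after D3: wrote 7B at 0x11 = 1c380669323649
  after D4: wrote 4B at 0x0e = 69323649
query mem[0x17]=0x49, mem[0x05]=0x69, mem[0x13]=0x06, mem[0x0d]=0x06, mem[0x0a]=0x5c

MEM[0x17,0x05,0x13,0x0d,0x0a] = 49 69 06 06 5c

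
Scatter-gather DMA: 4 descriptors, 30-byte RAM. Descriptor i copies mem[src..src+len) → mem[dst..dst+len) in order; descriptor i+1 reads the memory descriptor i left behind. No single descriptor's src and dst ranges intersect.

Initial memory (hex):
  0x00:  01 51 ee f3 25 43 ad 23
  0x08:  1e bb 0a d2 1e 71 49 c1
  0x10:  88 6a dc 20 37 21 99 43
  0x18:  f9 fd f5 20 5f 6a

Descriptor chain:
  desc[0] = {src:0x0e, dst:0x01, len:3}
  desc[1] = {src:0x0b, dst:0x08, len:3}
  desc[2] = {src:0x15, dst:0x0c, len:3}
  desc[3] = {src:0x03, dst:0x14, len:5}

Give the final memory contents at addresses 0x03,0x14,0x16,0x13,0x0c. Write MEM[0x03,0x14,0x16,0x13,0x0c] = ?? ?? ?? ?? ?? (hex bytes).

MEM[0x03,0x14,0x16,0x13,0x0c] = 88 88 43 20 21

#0 dst[0x01+3] := {0x49,0xc1,0x88}
#1 dst[0x08+3] := {0xd2,0x1e,0x71}
#2 dst[0x0c+3] := {0x21,0x99,0x43}
#3 dst[0x14+5] := {0x88,0x25,0x43,0xad,0x23}
query mem[0x03]=0x88, mem[0x14]=0x88, mem[0x16]=0x43, mem[0x13]=0x20, mem[0x0c]=0x21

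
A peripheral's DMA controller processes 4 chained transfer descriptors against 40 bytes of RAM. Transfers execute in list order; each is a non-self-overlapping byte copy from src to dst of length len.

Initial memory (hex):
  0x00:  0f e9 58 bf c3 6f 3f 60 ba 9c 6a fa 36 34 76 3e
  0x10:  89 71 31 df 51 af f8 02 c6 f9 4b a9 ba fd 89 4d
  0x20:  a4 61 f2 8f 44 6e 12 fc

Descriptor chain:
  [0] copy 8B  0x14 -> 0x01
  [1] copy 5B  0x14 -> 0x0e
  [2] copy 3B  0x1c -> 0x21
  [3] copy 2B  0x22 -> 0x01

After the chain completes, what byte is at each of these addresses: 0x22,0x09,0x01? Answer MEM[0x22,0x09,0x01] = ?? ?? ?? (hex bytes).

D0: mem[0x01..0x08] <- [51 af f8 02 c6 f9 4b a9]
D1: mem[0x0e..0x12] <- [51 af f8 02 c6]
D2: mem[0x21..0x23] <- [ba fd 89]
D3: mem[0x01..0x02] <- [fd 89]
query mem[0x22]=0xfd, mem[0x09]=0x9c, mem[0x01]=0xfd

MEM[0x22,0x09,0x01] = fd 9c fd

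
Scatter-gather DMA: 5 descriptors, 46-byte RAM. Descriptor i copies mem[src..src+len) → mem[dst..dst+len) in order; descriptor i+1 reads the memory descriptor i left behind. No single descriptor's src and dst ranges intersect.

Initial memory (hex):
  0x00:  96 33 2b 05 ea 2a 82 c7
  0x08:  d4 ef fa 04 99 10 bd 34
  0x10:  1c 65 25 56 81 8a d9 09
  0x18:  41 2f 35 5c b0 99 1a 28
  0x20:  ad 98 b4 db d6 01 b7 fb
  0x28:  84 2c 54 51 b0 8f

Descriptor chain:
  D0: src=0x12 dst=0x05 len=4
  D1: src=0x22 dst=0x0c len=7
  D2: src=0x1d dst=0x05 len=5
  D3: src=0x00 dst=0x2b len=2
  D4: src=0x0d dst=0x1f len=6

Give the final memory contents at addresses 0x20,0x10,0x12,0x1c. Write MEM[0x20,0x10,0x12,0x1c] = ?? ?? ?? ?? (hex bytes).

MEM[0x20,0x10,0x12,0x1c] = d6 b7 84 b0

  after D0: wrote 4B at 0x05 = 2556818a
  after D1: wrote 7B at 0x0c = b4dbd601b7fb84
  after D2: wrote 5B at 0x05 = 991a28ad98
  after D3: wrote 2B at 0x2b = 9633
  after D4: wrote 6B at 0x1f = dbd601b7fb84
query mem[0x20]=0xd6, mem[0x10]=0xb7, mem[0x12]=0x84, mem[0x1c]=0xb0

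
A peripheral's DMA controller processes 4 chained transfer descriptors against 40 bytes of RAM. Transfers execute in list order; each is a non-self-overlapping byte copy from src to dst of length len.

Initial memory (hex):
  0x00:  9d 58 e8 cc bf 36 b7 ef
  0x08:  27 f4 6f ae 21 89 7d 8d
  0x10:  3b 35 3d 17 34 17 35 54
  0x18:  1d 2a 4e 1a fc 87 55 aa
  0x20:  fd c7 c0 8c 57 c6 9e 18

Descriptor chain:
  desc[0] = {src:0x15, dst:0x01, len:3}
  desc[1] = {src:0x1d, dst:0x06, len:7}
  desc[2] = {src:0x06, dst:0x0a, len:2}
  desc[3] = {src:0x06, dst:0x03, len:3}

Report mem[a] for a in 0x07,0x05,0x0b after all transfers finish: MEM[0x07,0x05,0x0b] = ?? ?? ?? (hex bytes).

MEM[0x07,0x05,0x0b] = 55 aa 55

[0] 0x15->0x01 len=3 : 17 35 54
[1] 0x1d->0x06 len=7 : 87 55 aa fd c7 c0 8c
[2] 0x06->0x0a len=2 : 87 55
[3] 0x06->0x03 len=3 : 87 55 aa
query mem[0x07]=0x55, mem[0x05]=0xaa, mem[0x0b]=0x55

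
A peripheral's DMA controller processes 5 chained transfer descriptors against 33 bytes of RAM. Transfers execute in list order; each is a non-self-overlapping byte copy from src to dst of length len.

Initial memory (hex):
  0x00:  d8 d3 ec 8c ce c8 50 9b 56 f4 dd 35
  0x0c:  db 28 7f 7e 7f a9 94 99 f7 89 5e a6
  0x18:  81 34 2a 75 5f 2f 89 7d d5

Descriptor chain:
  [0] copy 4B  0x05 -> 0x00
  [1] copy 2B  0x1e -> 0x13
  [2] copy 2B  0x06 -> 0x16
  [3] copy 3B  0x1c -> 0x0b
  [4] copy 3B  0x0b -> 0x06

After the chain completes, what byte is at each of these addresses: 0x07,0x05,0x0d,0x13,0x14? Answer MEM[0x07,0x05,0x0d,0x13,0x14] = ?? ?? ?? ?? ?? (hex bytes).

MEM[0x07,0x05,0x0d,0x13,0x14] = 2f c8 89 89 7d

#0 dst[0x00+4] := {0xc8,0x50,0x9b,0x56}
#1 dst[0x13+2] := {0x89,0x7d}
#2 dst[0x16+2] := {0x50,0x9b}
#3 dst[0x0b+3] := {0x5f,0x2f,0x89}
#4 dst[0x06+3] := {0x5f,0x2f,0x89}
query mem[0x07]=0x2f, mem[0x05]=0xc8, mem[0x0d]=0x89, mem[0x13]=0x89, mem[0x14]=0x7d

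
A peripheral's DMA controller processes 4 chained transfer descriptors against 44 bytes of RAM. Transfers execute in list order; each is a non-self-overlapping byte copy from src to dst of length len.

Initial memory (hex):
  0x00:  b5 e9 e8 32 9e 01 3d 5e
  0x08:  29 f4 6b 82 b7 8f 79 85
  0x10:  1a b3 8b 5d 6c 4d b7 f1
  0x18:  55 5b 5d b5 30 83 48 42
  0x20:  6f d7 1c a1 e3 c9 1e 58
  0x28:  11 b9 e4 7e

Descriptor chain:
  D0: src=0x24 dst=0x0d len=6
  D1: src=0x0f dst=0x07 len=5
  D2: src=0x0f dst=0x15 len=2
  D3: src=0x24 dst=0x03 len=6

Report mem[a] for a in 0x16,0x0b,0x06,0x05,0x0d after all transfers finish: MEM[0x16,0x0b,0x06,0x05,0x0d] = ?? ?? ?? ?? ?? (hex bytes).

MEM[0x16,0x0b,0x06,0x05,0x0d] = 58 5d 58 1e e3

#0 dst[0x0d+6] := {0xe3,0xc9,0x1e,0x58,0x11,0xb9}
#1 dst[0x07+5] := {0x1e,0x58,0x11,0xb9,0x5d}
#2 dst[0x15+2] := {0x1e,0x58}
#3 dst[0x03+6] := {0xe3,0xc9,0x1e,0x58,0x11,0xb9}
query mem[0x16]=0x58, mem[0x0b]=0x5d, mem[0x06]=0x58, mem[0x05]=0x1e, mem[0x0d]=0xe3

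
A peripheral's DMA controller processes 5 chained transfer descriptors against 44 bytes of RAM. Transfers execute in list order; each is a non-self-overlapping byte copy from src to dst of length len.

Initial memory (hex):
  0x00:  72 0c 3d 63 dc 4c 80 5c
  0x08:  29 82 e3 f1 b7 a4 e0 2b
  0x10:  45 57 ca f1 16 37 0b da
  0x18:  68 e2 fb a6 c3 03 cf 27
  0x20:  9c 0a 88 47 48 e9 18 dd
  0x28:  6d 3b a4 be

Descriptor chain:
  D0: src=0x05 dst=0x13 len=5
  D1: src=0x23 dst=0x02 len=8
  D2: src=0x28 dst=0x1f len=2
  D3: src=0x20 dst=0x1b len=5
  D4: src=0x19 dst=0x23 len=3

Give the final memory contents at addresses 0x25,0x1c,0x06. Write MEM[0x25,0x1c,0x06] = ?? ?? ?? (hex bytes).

MEM[0x25,0x1c,0x06] = 3b 0a dd

D0: mem[0x13..0x17] <- [4c 80 5c 29 82]
D1: mem[0x02..0x09] <- [47 48 e9 18 dd 6d 3b a4]
D2: mem[0x1f..0x20] <- [6d 3b]
D3: mem[0x1b..0x1f] <- [3b 0a 88 47 48]
D4: mem[0x23..0x25] <- [e2 fb 3b]
query mem[0x25]=0x3b, mem[0x1c]=0x0a, mem[0x06]=0xdd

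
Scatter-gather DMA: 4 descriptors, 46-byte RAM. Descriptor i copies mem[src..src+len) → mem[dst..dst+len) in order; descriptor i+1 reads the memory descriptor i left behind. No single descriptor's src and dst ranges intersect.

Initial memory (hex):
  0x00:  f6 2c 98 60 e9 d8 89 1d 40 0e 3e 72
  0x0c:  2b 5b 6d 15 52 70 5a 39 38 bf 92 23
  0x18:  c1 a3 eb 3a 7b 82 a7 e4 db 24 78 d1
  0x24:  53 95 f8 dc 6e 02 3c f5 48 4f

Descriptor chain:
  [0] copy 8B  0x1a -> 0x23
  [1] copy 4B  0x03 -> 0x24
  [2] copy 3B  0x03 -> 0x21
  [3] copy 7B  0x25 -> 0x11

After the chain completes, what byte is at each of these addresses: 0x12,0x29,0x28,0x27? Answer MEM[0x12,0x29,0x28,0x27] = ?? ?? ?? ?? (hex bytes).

  after D0: wrote 8B at 0x23 = eb3a7b82a7e4db24
  after D1: wrote 4B at 0x24 = 60e9d889
  after D2: wrote 3B at 0x21 = 60e9d8
  after D3: wrote 7B at 0x11 = e9d889e4db24f5
query mem[0x12]=0xd8, mem[0x29]=0xdb, mem[0x28]=0xe4, mem[0x27]=0x89

MEM[0x12,0x29,0x28,0x27] = d8 db e4 89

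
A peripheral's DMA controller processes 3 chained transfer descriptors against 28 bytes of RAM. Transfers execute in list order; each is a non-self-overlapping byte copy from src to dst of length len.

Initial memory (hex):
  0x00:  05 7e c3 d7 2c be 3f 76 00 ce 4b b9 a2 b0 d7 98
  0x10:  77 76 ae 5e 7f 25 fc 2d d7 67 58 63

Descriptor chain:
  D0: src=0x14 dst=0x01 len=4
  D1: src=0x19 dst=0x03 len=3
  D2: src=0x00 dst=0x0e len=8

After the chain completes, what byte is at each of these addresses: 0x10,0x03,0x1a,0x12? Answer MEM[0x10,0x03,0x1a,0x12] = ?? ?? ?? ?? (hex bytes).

MEM[0x10,0x03,0x1a,0x12] = 25 67 58 58

#0 dst[0x01+4] := {0x7f,0x25,0xfc,0x2d}
#1 dst[0x03+3] := {0x67,0x58,0x63}
#2 dst[0x0e+8] := {0x05,0x7f,0x25,0x67,0x58,0x63,0x3f,0x76}
query mem[0x10]=0x25, mem[0x03]=0x67, mem[0x1a]=0x58, mem[0x12]=0x58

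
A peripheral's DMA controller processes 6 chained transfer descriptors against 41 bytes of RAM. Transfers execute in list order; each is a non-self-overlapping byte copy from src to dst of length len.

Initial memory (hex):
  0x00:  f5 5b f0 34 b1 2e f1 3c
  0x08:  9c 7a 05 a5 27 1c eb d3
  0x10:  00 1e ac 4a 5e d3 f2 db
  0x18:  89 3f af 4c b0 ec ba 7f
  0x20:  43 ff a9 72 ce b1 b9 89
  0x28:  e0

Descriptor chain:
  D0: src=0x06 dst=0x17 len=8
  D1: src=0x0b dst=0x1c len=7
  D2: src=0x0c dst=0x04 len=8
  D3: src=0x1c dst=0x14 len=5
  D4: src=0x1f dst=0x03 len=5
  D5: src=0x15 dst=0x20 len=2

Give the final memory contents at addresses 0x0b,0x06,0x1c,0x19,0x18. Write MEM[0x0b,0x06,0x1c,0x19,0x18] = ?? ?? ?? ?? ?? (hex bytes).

[0] 0x06->0x17 len=8 : f1 3c 9c 7a 05 a5 27 1c
[1] 0x0b->0x1c len=7 : a5 27 1c eb d3 00 1e
[2] 0x0c->0x04 len=8 : 27 1c eb d3 00 1e ac 4a
[3] 0x1c->0x14 len=5 : a5 27 1c eb d3
[4] 0x1f->0x03 len=5 : eb d3 00 1e 72
[5] 0x15->0x20 len=2 : 27 1c
query mem[0x0b]=0x4a, mem[0x06]=0x1e, mem[0x1c]=0xa5, mem[0x19]=0x9c, mem[0x18]=0xd3

MEM[0x0b,0x06,0x1c,0x19,0x18] = 4a 1e a5 9c d3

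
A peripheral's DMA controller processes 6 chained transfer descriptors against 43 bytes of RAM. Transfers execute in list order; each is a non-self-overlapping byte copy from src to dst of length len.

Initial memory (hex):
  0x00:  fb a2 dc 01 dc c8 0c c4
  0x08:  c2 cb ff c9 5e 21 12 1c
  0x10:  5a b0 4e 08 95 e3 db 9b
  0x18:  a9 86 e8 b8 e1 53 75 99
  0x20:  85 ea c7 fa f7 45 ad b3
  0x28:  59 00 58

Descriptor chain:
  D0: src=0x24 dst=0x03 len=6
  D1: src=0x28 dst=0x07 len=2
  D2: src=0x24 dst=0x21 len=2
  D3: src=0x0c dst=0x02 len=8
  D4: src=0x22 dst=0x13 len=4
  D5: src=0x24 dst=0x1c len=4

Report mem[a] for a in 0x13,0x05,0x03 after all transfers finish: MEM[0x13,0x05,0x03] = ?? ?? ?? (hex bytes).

D0: mem[0x03..0x08] <- [f7 45 ad b3 59 00]
D1: mem[0x07..0x08] <- [59 00]
D2: mem[0x21..0x22] <- [f7 45]
D3: mem[0x02..0x09] <- [5e 21 12 1c 5a b0 4e 08]
D4: mem[0x13..0x16] <- [45 fa f7 45]
D5: mem[0x1c..0x1f] <- [f7 45 ad b3]
query mem[0x13]=0x45, mem[0x05]=0x1c, mem[0x03]=0x21

MEM[0x13,0x05,0x03] = 45 1c 21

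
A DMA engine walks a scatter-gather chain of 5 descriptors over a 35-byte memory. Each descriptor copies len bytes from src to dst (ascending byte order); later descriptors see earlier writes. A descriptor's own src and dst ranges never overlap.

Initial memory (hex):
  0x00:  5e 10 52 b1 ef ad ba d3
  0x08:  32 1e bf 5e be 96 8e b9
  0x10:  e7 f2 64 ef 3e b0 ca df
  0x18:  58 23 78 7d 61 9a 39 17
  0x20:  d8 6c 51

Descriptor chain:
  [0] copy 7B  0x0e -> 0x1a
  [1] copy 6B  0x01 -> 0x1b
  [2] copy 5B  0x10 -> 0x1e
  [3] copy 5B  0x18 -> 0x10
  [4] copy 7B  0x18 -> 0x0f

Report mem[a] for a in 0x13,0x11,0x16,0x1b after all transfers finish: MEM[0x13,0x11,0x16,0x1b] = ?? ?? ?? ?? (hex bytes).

  after D0: wrote 7B at 0x1a = 8eb9e7f264ef3e
  after D1: wrote 6B at 0x1b = 1052b1efadba
  after D2: wrote 5B at 0x1e = e7f264ef3e
  after D3: wrote 5B at 0x10 = 58238e1052
  after D4: wrote 7B at 0x0f = 58238e1052b1e7
query mem[0x13]=0x52, mem[0x11]=0x8e, mem[0x16]=0xca, mem[0x1b]=0x10

MEM[0x13,0x11,0x16,0x1b] = 52 8e ca 10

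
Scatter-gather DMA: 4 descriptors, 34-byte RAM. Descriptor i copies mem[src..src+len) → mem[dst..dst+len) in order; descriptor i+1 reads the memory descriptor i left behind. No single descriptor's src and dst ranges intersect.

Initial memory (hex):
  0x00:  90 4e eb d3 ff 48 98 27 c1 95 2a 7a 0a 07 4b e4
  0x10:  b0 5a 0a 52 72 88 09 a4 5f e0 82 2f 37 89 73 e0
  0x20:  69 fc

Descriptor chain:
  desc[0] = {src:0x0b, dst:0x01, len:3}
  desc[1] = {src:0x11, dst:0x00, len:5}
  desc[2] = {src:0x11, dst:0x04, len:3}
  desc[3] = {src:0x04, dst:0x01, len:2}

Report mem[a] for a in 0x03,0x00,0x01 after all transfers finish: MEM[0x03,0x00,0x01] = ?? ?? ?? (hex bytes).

MEM[0x03,0x00,0x01] = 72 5a 5a

  after D0: wrote 3B at 0x01 = 7a0a07
  after D1: wrote 5B at 0x00 = 5a0a527288
  after D2: wrote 3B at 0x04 = 5a0a52
  after D3: wrote 2B at 0x01 = 5a0a
query mem[0x03]=0x72, mem[0x00]=0x5a, mem[0x01]=0x5a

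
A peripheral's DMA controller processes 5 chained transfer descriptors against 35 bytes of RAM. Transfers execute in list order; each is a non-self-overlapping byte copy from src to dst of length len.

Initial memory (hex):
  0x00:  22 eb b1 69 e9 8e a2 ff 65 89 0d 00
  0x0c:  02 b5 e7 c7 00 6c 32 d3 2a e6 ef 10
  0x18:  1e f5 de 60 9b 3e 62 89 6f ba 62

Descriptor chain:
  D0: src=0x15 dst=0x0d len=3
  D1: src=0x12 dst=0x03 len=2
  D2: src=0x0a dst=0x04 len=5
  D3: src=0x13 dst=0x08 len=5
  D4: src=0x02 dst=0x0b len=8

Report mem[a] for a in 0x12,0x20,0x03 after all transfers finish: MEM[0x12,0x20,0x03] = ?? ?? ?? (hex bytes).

#0 dst[0x0d+3] := {0xe6,0xef,0x10}
#1 dst[0x03+2] := {0x32,0xd3}
#2 dst[0x04+5] := {0x0d,0x00,0x02,0xe6,0xef}
#3 dst[0x08+5] := {0xd3,0x2a,0xe6,0xef,0x10}
#4 dst[0x0b+8] := {0xb1,0x32,0x0d,0x00,0x02,0xe6,0xd3,0x2a}
query mem[0x12]=0x2a, mem[0x20]=0x6f, mem[0x03]=0x32

MEM[0x12,0x20,0x03] = 2a 6f 32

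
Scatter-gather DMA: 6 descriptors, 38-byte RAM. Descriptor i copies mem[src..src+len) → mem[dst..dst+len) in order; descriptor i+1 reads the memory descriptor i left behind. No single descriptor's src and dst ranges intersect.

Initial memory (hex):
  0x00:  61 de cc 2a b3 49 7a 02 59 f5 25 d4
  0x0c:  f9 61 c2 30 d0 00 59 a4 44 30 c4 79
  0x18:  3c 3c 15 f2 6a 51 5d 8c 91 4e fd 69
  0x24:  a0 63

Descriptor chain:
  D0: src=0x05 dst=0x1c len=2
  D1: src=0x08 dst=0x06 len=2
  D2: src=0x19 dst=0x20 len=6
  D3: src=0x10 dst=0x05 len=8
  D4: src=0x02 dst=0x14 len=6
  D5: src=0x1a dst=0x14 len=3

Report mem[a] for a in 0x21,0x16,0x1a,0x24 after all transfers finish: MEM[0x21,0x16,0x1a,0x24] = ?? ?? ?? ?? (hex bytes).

#0 dst[0x1c+2] := {0x49,0x7a}
#1 dst[0x06+2] := {0x59,0xf5}
#2 dst[0x20+6] := {0x3c,0x15,0xf2,0x49,0x7a,0x5d}
#3 dst[0x05+8] := {0xd0,0x00,0x59,0xa4,0x44,0x30,0xc4,0x79}
#4 dst[0x14+6] := {0xcc,0x2a,0xb3,0xd0,0x00,0x59}
#5 dst[0x14+3] := {0x15,0xf2,0x49}
query mem[0x21]=0x15, mem[0x16]=0x49, mem[0x1a]=0x15, mem[0x24]=0x7a

MEM[0x21,0x16,0x1a,0x24] = 15 49 15 7a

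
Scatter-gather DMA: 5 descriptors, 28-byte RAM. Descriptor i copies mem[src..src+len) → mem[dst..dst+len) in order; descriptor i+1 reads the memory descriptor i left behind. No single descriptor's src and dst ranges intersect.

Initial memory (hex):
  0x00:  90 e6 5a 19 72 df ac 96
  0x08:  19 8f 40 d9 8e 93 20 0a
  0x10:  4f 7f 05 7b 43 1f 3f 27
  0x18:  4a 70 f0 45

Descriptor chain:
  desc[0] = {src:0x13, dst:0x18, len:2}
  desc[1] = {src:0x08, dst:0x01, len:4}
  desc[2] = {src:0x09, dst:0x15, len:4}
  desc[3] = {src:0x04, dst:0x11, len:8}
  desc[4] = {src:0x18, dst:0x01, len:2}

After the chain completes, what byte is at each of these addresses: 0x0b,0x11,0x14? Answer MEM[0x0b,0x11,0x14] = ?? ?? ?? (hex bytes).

MEM[0x0b,0x11,0x14] = d9 d9 96

  after D0: wrote 2B at 0x18 = 7b43
  after D1: wrote 4B at 0x01 = 198f40d9
  after D2: wrote 4B at 0x15 = 8f40d98e
  after D3: wrote 8B at 0x11 = d9dfac96198f40d9
  after D4: wrote 2B at 0x01 = d943
query mem[0x0b]=0xd9, mem[0x11]=0xd9, mem[0x14]=0x96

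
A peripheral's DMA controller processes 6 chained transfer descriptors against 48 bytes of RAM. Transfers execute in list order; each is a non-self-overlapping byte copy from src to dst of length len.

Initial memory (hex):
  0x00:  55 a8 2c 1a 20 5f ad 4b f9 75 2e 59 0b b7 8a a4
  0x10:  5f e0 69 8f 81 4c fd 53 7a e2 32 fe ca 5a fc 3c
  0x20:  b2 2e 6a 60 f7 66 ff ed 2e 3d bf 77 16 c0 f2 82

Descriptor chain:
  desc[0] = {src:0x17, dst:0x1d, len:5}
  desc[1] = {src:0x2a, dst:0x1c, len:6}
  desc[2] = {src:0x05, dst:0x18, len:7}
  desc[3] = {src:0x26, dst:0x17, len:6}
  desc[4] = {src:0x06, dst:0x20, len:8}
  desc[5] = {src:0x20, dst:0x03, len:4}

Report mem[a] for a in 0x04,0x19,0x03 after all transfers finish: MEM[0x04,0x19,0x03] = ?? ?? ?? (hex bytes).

MEM[0x04,0x19,0x03] = 4b 2e ad

D0: mem[0x1d..0x21] <- [53 7a e2 32 fe]
D1: mem[0x1c..0x21] <- [bf 77 16 c0 f2 82]
D2: mem[0x18..0x1e] <- [5f ad 4b f9 75 2e 59]
D3: mem[0x17..0x1c] <- [ff ed 2e 3d bf 77]
D4: mem[0x20..0x27] <- [ad 4b f9 75 2e 59 0b b7]
D5: mem[0x03..0x06] <- [ad 4b f9 75]
query mem[0x04]=0x4b, mem[0x19]=0x2e, mem[0x03]=0xad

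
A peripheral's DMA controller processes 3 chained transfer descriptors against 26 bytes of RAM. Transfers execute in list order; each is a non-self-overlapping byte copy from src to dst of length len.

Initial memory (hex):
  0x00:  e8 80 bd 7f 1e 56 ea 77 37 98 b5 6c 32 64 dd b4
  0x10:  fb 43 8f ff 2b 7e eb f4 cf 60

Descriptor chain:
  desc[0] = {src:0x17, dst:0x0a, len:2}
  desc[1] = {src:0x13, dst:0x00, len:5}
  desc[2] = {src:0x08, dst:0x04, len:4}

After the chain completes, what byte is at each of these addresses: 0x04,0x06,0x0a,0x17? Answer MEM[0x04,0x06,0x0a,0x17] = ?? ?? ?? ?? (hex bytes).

D0: mem[0x0a..0x0b] <- [f4 cf]
D1: mem[0x00..0x04] <- [ff 2b 7e eb f4]
D2: mem[0x04..0x07] <- [37 98 f4 cf]
query mem[0x04]=0x37, mem[0x06]=0xf4, mem[0x0a]=0xf4, mem[0x17]=0xf4

MEM[0x04,0x06,0x0a,0x17] = 37 f4 f4 f4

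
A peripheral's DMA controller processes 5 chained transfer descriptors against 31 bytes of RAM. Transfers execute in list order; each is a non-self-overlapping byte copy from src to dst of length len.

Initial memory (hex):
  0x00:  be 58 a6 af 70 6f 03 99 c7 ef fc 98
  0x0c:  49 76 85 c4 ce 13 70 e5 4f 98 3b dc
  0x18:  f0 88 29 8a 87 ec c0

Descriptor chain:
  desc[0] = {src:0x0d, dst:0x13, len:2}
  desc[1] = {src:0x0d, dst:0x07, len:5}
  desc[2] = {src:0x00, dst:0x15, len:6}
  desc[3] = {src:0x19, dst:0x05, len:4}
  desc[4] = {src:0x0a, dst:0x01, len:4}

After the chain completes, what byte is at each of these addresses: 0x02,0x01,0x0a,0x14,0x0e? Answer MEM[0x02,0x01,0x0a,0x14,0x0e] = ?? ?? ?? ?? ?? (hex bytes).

D0: mem[0x13..0x14] <- [76 85]
D1: mem[0x07..0x0b] <- [76 85 c4 ce 13]
D2: mem[0x15..0x1a] <- [be 58 a6 af 70 6f]
D3: mem[0x05..0x08] <- [70 6f 8a 87]
D4: mem[0x01..0x04] <- [ce 13 49 76]
query mem[0x02]=0x13, mem[0x01]=0xce, mem[0x0a]=0xce, mem[0x14]=0x85, mem[0x0e]=0x85

MEM[0x02,0x01,0x0a,0x14,0x0e] = 13 ce ce 85 85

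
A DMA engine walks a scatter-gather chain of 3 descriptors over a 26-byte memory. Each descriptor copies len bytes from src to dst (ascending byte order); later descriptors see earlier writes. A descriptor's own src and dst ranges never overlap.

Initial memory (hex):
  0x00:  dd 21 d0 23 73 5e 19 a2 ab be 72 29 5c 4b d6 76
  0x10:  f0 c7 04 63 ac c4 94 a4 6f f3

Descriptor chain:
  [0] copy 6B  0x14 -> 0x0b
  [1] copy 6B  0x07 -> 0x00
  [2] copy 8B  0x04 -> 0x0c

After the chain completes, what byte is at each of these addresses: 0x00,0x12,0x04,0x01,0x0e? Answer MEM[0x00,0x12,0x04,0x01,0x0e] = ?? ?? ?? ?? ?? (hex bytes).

[0] 0x14->0x0b len=6 : ac c4 94 a4 6f f3
[1] 0x07->0x00 len=6 : a2 ab be 72 ac c4
[2] 0x04->0x0c len=8 : ac c4 19 a2 ab be 72 ac
query mem[0x00]=0xa2, mem[0x12]=0x72, mem[0x04]=0xac, mem[0x01]=0xab, mem[0x0e]=0x19

MEM[0x00,0x12,0x04,0x01,0x0e] = a2 72 ac ab 19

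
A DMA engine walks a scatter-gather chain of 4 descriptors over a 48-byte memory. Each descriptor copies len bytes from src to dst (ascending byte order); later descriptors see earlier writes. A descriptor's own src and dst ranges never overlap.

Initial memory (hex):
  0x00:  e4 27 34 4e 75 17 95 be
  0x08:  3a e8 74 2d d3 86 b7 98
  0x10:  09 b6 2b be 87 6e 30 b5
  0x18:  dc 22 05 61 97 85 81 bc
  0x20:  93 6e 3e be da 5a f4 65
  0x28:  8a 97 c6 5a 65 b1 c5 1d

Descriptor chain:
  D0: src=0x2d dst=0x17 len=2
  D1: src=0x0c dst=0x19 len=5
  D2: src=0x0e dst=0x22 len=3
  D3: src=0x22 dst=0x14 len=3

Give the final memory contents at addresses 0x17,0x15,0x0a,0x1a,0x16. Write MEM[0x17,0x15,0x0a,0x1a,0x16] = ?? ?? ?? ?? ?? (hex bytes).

#0 dst[0x17+2] := {0xb1,0xc5}
#1 dst[0x19+5] := {0xd3,0x86,0xb7,0x98,0x09}
#2 dst[0x22+3] := {0xb7,0x98,0x09}
#3 dst[0x14+3] := {0xb7,0x98,0x09}
query mem[0x17]=0xb1, mem[0x15]=0x98, mem[0x0a]=0x74, mem[0x1a]=0x86, mem[0x16]=0x09

MEM[0x17,0x15,0x0a,0x1a,0x16] = b1 98 74 86 09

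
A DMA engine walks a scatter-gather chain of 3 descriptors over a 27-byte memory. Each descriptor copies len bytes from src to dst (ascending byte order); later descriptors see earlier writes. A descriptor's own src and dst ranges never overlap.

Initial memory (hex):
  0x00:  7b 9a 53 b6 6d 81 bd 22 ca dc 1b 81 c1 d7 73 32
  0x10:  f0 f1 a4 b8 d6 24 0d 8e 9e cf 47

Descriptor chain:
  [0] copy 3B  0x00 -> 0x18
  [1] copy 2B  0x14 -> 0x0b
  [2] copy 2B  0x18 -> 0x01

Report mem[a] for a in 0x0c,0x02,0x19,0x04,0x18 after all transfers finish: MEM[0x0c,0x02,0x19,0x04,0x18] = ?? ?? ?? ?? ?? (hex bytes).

#0 dst[0x18+3] := {0x7b,0x9a,0x53}
#1 dst[0x0b+2] := {0xd6,0x24}
#2 dst[0x01+2] := {0x7b,0x9a}
query mem[0x0c]=0x24, mem[0x02]=0x9a, mem[0x19]=0x9a, mem[0x04]=0x6d, mem[0x18]=0x7b

MEM[0x0c,0x02,0x19,0x04,0x18] = 24 9a 9a 6d 7b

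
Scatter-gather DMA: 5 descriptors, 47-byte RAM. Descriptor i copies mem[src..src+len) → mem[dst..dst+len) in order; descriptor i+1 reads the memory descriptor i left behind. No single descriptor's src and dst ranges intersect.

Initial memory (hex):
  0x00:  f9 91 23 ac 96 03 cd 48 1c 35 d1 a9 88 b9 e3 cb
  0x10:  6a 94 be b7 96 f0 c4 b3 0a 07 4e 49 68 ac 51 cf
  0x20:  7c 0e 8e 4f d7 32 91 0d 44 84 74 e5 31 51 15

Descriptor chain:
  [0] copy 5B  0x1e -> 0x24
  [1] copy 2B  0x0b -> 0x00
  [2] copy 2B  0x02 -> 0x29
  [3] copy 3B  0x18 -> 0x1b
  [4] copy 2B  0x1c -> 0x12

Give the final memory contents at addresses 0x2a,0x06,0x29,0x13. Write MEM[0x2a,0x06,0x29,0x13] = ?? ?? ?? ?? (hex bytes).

D0: mem[0x24..0x28] <- [51 cf 7c 0e 8e]
D1: mem[0x00..0x01] <- [a9 88]
D2: mem[0x29..0x2a] <- [23 ac]
D3: mem[0x1b..0x1d] <- [0a 07 4e]
D4: mem[0x12..0x13] <- [07 4e]
query mem[0x2a]=0xac, mem[0x06]=0xcd, mem[0x29]=0x23, mem[0x13]=0x4e

MEM[0x2a,0x06,0x29,0x13] = ac cd 23 4e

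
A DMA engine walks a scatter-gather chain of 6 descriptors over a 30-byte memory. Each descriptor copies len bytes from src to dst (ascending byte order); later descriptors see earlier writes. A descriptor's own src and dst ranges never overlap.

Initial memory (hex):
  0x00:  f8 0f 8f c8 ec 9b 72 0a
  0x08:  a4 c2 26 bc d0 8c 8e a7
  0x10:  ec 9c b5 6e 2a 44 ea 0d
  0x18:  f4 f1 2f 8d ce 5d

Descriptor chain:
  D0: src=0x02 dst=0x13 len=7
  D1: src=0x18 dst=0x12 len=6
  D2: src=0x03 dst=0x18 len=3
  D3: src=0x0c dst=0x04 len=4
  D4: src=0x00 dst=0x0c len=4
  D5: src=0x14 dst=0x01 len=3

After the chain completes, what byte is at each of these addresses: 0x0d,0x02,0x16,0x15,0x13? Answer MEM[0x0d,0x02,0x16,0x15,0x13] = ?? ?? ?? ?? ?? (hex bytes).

MEM[0x0d,0x02,0x16,0x15,0x13] = 0f 8d ce 8d a4

[0] 0x02->0x13 len=7 : 8f c8 ec 9b 72 0a a4
[1] 0x18->0x12 len=6 : 0a a4 2f 8d ce 5d
[2] 0x03->0x18 len=3 : c8 ec 9b
[3] 0x0c->0x04 len=4 : d0 8c 8e a7
[4] 0x00->0x0c len=4 : f8 0f 8f c8
[5] 0x14->0x01 len=3 : 2f 8d ce
query mem[0x0d]=0x0f, mem[0x02]=0x8d, mem[0x16]=0xce, mem[0x15]=0x8d, mem[0x13]=0xa4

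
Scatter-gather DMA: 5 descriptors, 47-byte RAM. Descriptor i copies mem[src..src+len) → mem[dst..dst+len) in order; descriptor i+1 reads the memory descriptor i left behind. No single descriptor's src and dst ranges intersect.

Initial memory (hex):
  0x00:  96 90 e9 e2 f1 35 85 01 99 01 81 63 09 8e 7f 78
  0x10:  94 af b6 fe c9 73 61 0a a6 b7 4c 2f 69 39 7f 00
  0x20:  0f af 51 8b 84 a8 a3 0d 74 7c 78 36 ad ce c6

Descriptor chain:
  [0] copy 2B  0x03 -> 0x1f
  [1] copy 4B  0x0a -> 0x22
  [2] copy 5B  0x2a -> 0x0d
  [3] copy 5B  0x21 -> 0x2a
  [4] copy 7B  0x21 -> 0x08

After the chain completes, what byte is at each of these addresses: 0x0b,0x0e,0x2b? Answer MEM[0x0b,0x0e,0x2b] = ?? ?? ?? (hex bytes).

MEM[0x0b,0x0e,0x2b] = 09 0d 81

[0] 0x03->0x1f len=2 : e2 f1
[1] 0x0a->0x22 len=4 : 81 63 09 8e
[2] 0x2a->0x0d len=5 : 78 36 ad ce c6
[3] 0x21->0x2a len=5 : af 81 63 09 8e
[4] 0x21->0x08 len=7 : af 81 63 09 8e a3 0d
query mem[0x0b]=0x09, mem[0x0e]=0x0d, mem[0x2b]=0x81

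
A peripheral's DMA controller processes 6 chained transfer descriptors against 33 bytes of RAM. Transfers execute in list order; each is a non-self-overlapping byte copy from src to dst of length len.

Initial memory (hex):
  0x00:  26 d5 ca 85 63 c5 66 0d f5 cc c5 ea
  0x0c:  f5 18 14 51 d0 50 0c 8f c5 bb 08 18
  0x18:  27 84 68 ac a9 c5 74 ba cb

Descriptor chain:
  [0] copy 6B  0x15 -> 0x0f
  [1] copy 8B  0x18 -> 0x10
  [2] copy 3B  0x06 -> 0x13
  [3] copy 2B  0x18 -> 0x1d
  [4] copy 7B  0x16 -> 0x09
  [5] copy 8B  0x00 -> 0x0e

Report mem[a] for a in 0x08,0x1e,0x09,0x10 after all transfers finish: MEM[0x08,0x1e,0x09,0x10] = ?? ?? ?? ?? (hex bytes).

#0 dst[0x0f+6] := {0xbb,0x08,0x18,0x27,0x84,0x68}
#1 dst[0x10+8] := {0x27,0x84,0x68,0xac,0xa9,0xc5,0x74,0xba}
#2 dst[0x13+3] := {0x66,0x0d,0xf5}
#3 dst[0x1d+2] := {0x27,0x84}
#4 dst[0x09+7] := {0x74,0xba,0x27,0x84,0x68,0xac,0xa9}
#5 dst[0x0e+8] := {0x26,0xd5,0xca,0x85,0x63,0xc5,0x66,0x0d}
query mem[0x08]=0xf5, mem[0x1e]=0x84, mem[0x09]=0x74, mem[0x10]=0xca

MEM[0x08,0x1e,0x09,0x10] = f5 84 74 ca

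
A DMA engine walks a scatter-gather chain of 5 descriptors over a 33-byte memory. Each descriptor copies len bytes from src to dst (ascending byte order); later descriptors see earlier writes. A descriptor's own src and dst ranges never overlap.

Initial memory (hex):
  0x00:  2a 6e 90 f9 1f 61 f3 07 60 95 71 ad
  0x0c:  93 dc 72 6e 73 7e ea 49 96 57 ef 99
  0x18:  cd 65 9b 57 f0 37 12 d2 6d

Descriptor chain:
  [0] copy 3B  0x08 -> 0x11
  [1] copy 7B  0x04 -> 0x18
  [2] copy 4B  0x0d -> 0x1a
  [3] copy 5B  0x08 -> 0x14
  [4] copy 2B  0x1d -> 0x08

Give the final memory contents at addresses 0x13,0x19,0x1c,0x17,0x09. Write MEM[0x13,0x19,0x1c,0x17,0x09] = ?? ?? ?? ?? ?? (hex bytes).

D0: mem[0x11..0x13] <- [60 95 71]
D1: mem[0x18..0x1e] <- [1f 61 f3 07 60 95 71]
D2: mem[0x1a..0x1d] <- [dc 72 6e 73]
D3: mem[0x14..0x18] <- [60 95 71 ad 93]
D4: mem[0x08..0x09] <- [73 71]
query mem[0x13]=0x71, mem[0x19]=0x61, mem[0x1c]=0x6e, mem[0x17]=0xad, mem[0x09]=0x71

MEM[0x13,0x19,0x1c,0x17,0x09] = 71 61 6e ad 71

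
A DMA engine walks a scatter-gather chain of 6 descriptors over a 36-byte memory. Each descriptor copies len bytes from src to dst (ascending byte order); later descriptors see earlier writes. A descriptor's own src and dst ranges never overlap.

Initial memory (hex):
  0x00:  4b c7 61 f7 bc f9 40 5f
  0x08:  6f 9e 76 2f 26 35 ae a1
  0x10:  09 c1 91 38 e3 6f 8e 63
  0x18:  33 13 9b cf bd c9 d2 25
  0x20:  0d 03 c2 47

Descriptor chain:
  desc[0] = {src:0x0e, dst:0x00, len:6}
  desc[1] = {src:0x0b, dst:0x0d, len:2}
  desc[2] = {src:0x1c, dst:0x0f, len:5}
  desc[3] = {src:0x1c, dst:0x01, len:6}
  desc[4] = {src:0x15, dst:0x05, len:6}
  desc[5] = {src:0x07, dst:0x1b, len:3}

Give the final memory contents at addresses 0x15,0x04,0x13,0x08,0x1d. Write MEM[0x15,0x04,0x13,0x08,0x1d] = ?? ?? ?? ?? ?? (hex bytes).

[0] 0x0e->0x00 len=6 : ae a1 09 c1 91 38
[1] 0x0b->0x0d len=2 : 2f 26
[2] 0x1c->0x0f len=5 : bd c9 d2 25 0d
[3] 0x1c->0x01 len=6 : bd c9 d2 25 0d 03
[4] 0x15->0x05 len=6 : 6f 8e 63 33 13 9b
[5] 0x07->0x1b len=3 : 63 33 13
query mem[0x15]=0x6f, mem[0x04]=0x25, mem[0x13]=0x0d, mem[0x08]=0x33, mem[0x1d]=0x13

MEM[0x15,0x04,0x13,0x08,0x1d] = 6f 25 0d 33 13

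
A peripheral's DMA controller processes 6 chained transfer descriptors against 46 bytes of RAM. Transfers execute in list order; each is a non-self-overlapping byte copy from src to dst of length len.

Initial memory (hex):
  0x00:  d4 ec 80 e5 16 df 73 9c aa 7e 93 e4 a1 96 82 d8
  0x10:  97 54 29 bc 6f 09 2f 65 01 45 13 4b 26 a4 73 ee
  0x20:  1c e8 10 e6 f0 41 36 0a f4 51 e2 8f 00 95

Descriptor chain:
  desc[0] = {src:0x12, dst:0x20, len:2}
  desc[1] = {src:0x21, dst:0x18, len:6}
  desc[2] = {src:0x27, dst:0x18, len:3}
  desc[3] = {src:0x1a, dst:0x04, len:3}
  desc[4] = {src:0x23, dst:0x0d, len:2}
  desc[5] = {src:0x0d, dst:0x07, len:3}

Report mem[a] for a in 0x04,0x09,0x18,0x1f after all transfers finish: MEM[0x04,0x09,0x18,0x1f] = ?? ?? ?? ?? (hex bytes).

[0] 0x12->0x20 len=2 : 29 bc
[1] 0x21->0x18 len=6 : bc 10 e6 f0 41 36
[2] 0x27->0x18 len=3 : 0a f4 51
[3] 0x1a->0x04 len=3 : 51 f0 41
[4] 0x23->0x0d len=2 : e6 f0
[5] 0x0d->0x07 len=3 : e6 f0 d8
query mem[0x04]=0x51, mem[0x09]=0xd8, mem[0x18]=0x0a, mem[0x1f]=0xee

MEM[0x04,0x09,0x18,0x1f] = 51 d8 0a ee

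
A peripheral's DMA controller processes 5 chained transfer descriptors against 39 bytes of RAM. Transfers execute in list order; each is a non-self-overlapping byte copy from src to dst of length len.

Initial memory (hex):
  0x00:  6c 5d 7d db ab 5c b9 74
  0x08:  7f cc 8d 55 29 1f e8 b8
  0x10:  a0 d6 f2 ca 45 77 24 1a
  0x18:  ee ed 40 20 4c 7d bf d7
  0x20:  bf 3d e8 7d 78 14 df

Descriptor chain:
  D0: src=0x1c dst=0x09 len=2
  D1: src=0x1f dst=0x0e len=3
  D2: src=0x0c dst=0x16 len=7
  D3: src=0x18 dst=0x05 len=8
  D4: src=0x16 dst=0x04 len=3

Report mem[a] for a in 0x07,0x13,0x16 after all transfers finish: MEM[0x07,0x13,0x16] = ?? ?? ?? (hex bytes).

MEM[0x07,0x13,0x16] = 3d ca 29

#0 dst[0x09+2] := {0x4c,0x7d}
#1 dst[0x0e+3] := {0xd7,0xbf,0x3d}
#2 dst[0x16+7] := {0x29,0x1f,0xd7,0xbf,0x3d,0xd6,0xf2}
#3 dst[0x05+8] := {0xd7,0xbf,0x3d,0xd6,0xf2,0x7d,0xbf,0xd7}
#4 dst[0x04+3] := {0x29,0x1f,0xd7}
query mem[0x07]=0x3d, mem[0x13]=0xca, mem[0x16]=0x29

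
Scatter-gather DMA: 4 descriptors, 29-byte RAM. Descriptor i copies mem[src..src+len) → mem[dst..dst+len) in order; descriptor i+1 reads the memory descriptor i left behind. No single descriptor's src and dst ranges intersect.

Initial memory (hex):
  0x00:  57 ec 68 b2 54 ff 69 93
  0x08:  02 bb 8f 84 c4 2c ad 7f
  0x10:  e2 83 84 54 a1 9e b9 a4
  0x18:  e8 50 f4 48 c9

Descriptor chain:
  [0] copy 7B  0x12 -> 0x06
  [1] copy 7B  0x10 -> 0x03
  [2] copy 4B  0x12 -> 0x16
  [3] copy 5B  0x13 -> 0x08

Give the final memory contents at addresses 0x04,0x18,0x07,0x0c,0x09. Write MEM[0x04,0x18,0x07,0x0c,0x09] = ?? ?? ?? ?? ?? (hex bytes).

MEM[0x04,0x18,0x07,0x0c,0x09] = 83 a1 a1 54 a1

D0: mem[0x06..0x0c] <- [84 54 a1 9e b9 a4 e8]
D1: mem[0x03..0x09] <- [e2 83 84 54 a1 9e b9]
D2: mem[0x16..0x19] <- [84 54 a1 9e]
D3: mem[0x08..0x0c] <- [54 a1 9e 84 54]
query mem[0x04]=0x83, mem[0x18]=0xa1, mem[0x07]=0xa1, mem[0x0c]=0x54, mem[0x09]=0xa1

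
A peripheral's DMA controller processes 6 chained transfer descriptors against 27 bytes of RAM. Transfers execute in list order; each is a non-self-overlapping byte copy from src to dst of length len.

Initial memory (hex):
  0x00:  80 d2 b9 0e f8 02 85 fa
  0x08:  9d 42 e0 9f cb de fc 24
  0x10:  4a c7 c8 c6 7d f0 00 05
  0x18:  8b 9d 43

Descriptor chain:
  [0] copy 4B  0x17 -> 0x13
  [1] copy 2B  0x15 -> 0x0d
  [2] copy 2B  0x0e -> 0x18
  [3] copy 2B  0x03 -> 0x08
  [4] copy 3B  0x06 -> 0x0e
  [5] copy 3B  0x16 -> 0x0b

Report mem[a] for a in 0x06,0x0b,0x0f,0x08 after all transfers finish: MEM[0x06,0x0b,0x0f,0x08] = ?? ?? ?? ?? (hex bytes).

  after D0: wrote 4B at 0x13 = 058b9d43
  after D1: wrote 2B at 0x0d = 9d43
  after D2: wrote 2B at 0x18 = 4324
  after D3: wrote 2B at 0x08 = 0ef8
  after D4: wrote 3B at 0x0e = 85fa0e
  after D5: wrote 3B at 0x0b = 430543
query mem[0x06]=0x85, mem[0x0b]=0x43, mem[0x0f]=0xfa, mem[0x08]=0x0e

MEM[0x06,0x0b,0x0f,0x08] = 85 43 fa 0e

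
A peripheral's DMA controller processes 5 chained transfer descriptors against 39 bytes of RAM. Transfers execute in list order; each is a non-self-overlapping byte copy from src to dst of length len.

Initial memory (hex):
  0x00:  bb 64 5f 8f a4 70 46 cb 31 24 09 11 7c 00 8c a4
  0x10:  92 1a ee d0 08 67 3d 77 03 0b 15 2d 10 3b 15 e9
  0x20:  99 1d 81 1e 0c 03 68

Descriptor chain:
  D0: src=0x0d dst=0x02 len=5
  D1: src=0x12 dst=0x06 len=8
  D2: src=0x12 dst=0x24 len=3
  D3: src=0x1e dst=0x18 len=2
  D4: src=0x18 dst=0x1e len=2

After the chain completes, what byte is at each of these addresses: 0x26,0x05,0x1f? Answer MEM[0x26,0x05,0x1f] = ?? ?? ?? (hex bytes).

D0: mem[0x02..0x06] <- [00 8c a4 92 1a]
D1: mem[0x06..0x0d] <- [ee d0 08 67 3d 77 03 0b]
D2: mem[0x24..0x26] <- [ee d0 08]
D3: mem[0x18..0x19] <- [15 e9]
D4: mem[0x1e..0x1f] <- [15 e9]
query mem[0x26]=0x08, mem[0x05]=0x92, mem[0x1f]=0xe9

MEM[0x26,0x05,0x1f] = 08 92 e9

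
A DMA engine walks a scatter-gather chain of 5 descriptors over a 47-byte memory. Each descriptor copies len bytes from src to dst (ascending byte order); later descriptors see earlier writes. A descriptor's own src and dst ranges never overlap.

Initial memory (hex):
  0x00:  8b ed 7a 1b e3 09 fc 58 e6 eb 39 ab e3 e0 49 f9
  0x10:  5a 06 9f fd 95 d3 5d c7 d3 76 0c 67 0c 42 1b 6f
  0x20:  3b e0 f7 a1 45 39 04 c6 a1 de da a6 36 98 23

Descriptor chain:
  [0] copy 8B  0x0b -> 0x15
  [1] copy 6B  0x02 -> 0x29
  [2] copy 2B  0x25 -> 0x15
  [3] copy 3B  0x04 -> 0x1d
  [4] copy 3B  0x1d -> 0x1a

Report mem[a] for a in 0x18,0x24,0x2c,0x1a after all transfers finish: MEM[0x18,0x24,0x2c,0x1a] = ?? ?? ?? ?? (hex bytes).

  after D0: wrote 8B at 0x15 = abe3e049f95a069f
  after D1: wrote 6B at 0x29 = 7a1be309fc58
  after D2: wrote 2B at 0x15 = 3904
  after D3: wrote 3B at 0x1d = e309fc
  after D4: wrote 3B at 0x1a = e309fc
query mem[0x18]=0x49, mem[0x24]=0x45, mem[0x2c]=0x09, mem[0x1a]=0xe3

MEM[0x18,0x24,0x2c,0x1a] = 49 45 09 e3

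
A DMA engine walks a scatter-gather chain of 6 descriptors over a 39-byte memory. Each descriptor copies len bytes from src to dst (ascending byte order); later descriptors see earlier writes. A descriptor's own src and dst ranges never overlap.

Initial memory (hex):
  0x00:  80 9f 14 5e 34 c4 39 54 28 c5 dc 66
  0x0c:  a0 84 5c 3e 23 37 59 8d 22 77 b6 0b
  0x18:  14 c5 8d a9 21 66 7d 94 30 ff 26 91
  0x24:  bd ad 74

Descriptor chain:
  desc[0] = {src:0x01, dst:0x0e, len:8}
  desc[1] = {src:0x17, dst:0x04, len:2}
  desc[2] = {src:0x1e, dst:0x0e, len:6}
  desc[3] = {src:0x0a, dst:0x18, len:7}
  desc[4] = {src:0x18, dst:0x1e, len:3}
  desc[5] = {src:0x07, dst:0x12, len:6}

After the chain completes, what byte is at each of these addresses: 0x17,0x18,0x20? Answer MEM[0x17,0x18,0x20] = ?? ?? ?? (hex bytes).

[0] 0x01->0x0e len=8 : 9f 14 5e 34 c4 39 54 28
[1] 0x17->0x04 len=2 : 0b 14
[2] 0x1e->0x0e len=6 : 7d 94 30 ff 26 91
[3] 0x0a->0x18 len=7 : dc 66 a0 84 7d 94 30
[4] 0x18->0x1e len=3 : dc 66 a0
[5] 0x07->0x12 len=6 : 54 28 c5 dc 66 a0
query mem[0x17]=0xa0, mem[0x18]=0xdc, mem[0x20]=0xa0

MEM[0x17,0x18,0x20] = a0 dc a0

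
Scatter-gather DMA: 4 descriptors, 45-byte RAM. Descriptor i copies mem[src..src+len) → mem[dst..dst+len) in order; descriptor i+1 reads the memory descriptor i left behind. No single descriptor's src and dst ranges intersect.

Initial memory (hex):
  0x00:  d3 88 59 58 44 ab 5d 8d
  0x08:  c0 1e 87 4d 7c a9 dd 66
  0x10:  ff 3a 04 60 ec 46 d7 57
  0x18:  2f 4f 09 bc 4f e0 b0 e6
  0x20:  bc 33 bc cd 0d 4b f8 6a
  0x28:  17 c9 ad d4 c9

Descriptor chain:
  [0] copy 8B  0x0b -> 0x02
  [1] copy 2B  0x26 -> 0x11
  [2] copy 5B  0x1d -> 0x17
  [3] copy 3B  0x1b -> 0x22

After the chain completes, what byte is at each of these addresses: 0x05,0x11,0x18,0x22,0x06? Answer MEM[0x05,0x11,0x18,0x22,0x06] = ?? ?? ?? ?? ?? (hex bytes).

MEM[0x05,0x11,0x18,0x22,0x06] = dd f8 b0 33 66

#0 dst[0x02+8] := {0x4d,0x7c,0xa9,0xdd,0x66,0xff,0x3a,0x04}
#1 dst[0x11+2] := {0xf8,0x6a}
#2 dst[0x17+5] := {0xe0,0xb0,0xe6,0xbc,0x33}
#3 dst[0x22+3] := {0x33,0x4f,0xe0}
query mem[0x05]=0xdd, mem[0x11]=0xf8, mem[0x18]=0xb0, mem[0x22]=0x33, mem[0x06]=0x66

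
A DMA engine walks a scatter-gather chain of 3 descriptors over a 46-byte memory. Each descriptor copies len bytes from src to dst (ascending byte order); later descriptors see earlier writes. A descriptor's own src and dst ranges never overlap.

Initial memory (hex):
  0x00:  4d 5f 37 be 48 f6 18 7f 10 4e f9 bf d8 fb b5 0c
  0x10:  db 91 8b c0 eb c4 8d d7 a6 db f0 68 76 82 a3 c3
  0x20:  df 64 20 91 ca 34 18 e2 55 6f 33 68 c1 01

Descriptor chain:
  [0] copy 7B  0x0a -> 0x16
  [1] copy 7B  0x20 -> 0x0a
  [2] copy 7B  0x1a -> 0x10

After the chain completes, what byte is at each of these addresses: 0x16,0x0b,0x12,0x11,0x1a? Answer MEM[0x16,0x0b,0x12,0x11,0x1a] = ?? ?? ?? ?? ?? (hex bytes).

#0 dst[0x16+7] := {0xf9,0xbf,0xd8,0xfb,0xb5,0x0c,0xdb}
#1 dst[0x0a+7] := {0xdf,0x64,0x20,0x91,0xca,0x34,0x18}
#2 dst[0x10+7] := {0xb5,0x0c,0xdb,0x82,0xa3,0xc3,0xdf}
query mem[0x16]=0xdf, mem[0x0b]=0x64, mem[0x12]=0xdb, mem[0x11]=0x0c, mem[0x1a]=0xb5

MEM[0x16,0x0b,0x12,0x11,0x1a] = df 64 db 0c b5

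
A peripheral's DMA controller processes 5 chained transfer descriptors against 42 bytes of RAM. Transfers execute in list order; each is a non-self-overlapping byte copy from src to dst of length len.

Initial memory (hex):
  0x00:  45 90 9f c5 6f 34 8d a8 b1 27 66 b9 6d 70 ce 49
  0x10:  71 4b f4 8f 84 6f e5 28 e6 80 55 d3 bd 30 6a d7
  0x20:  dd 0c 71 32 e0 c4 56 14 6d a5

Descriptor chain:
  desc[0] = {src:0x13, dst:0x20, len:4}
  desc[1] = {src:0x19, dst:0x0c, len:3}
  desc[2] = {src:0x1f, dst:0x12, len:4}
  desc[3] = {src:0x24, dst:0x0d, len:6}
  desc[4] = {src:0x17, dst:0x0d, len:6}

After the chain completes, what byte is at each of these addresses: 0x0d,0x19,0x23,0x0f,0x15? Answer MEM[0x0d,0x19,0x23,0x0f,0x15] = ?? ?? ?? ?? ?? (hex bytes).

[0] 0x13->0x20 len=4 : 8f 84 6f e5
[1] 0x19->0x0c len=3 : 80 55 d3
[2] 0x1f->0x12 len=4 : d7 8f 84 6f
[3] 0x24->0x0d len=6 : e0 c4 56 14 6d a5
[4] 0x17->0x0d len=6 : 28 e6 80 55 d3 bd
query mem[0x0d]=0x28, mem[0x19]=0x80, mem[0x23]=0xe5, mem[0x0f]=0x80, mem[0x15]=0x6f

MEM[0x0d,0x19,0x23,0x0f,0x15] = 28 80 e5 80 6f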